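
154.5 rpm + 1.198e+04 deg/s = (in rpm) 2151. Check: 1 rpm = 0.10471976 rad/s, so 154.5 rpm = 154.5 * 0.10471976 = 16.179202 rad/s. 1 deg/s = 0.017453293 rad/s, so 1.198e+04 deg/s = 1.198e+04 * 0.017453293 = 209.09044 rad/s. Sum: 16.179202 + 209.09044 = 225.26965 rad/s. 1 rpm = 0.10471976 rad/s, so 225.26965 rad/s = 225.26965 / 0.10471976 = 2151.1667 rpm ≈ 2151 rpm (4 s.f.).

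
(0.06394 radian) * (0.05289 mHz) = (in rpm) 3.229e-05. Check: 0.06394 radian = 0.06394 rad. 1 mHz = 0.001 Hz, so 0.05289 mHz = 0.05289 * 0.001 = 5.289e-05 Hz. Combine: 0.06394 rad * 5.289e-05 Hz = 3.3817866e-06 rad/s. 1 rpm = 0.10471976 rad/s, so 3.3817866e-06 rad/s = 3.3817866e-06 / 0.10471976 = 3.2293683e-05 rpm ≈ 3.229e-05 rpm (4 s.f.).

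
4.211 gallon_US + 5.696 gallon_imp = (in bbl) 1 gallon_US = 0.0037854118 m^3, so 4.211 gallon_US = 4.211 * 0.0037854118 = 0.015940369 m^3. 1 gallon_imp = 0.00454609 m^3, so 5.696 gallon_imp = 5.696 * 0.00454609 = 0.025894529 m^3. Sum: 0.015940369 + 0.025894529 = 0.041834898 m^3. 1 bbl = 0.15898729 m^3, so 0.041834898 m^3 = 0.041834898 / 0.15898729 = 0.26313359 bbl ≈ 0.2631 bbl (4 s.f.). Final answer: 0.2631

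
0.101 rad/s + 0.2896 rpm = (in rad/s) 0.1313. Check: 0.101 rad/s is already in rad/s. 1 rpm = 0.10471976 rad/s, so 0.2896 rpm = 0.2896 * 0.10471976 = 0.030326841 rad/s. Sum: 0.101 + 0.030326841 = 0.13132684 rad/s. Result: 0.13132684 rad/s ≈ 0.1313 rad/s (4 s.f.).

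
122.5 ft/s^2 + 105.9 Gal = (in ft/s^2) 126. Check: 1 ft/s^2 = 0.3048 m/s^2, so 122.5 ft/s^2 = 122.5 * 0.3048 = 37.338 m/s^2. 1 Gal = 0.01 m/s^2, so 105.9 Gal = 105.9 * 0.01 = 1.059 m/s^2. Sum: 37.338 + 1.059 = 38.397 m/s^2. 1 ft/s^2 = 0.3048 m/s^2, so 38.397 m/s^2 = 38.397 / 0.3048 = 125.97441 ft/s^2 ≈ 126 ft/s^2 (4 s.f.).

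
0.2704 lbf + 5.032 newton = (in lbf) 1 lbf = 4.4482216 N, so 0.2704 lbf = 0.2704 * 4.4482216 = 1.2027991 N. 5.032 newton = 5.032 N. Sum: 1.2027991 + 5.032 = 6.2347991 N. 1 lbf = 4.4482216 N, so 6.2347991 N = 6.2347991 / 4.4482216 = 1.4016386 lbf ≈ 1.402 lbf (4 s.f.). Final answer: 1.402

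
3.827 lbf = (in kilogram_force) 1 lbf = 4.4482216 N, so 3.827 lbf = 3.827 * 4.4482216 = 17.023344 N. 1 kilogram_force = 9.80665 N, so 17.023344 N = 17.023344 / 9.80665 = 1.735898 kilogram_force ≈ 1.736 kilogram_force (4 s.f.). Final answer: 1.736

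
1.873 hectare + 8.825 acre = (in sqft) 5.86e+05. Check: 1 hectare = 10000 m^2, so 1.873 hectare = 1.873 * 10000 = 18730 m^2. 1 acre = 4046.8564 m^2, so 8.825 acre = 8.825 * 4046.8564 = 35713.508 m^2. Sum: 18730 + 35713.508 = 54443.508 m^2. 1 sqft = 0.09290304 m^2, so 54443.508 m^2 = 54443.508 / 0.09290304 = 586025.04 sqft ≈ 5.86e+05 sqft (4 s.f.).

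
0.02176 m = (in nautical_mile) 1.175e-05. Check: 1 nautical_mile = 1852 m, so 0.02176 m = 0.02176 / 1852 = 1.174946e-05 nautical_mile ≈ 1.175e-05 nautical_mile (4 s.f.).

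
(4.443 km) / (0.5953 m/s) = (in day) 1 km = 1000 m, so 4.443 km = 4.443 * 1000 = 4443 m. 0.5953 m/s is already in m/s. Combine: 4443 m / 0.5953 m/s = 7463.4638 s. 1 day = 86400 s, so 7463.4638 s = 7463.4638 / 86400 = 0.086382683 day ≈ 0.08638 day (4 s.f.). Final answer: 0.08638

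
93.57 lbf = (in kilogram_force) 42.44. Check: 1 lbf = 4.4482216 N, so 93.57 lbf = 93.57 * 4.4482216 = 416.2201 N. 1 kilogram_force = 9.80665 N, so 416.2201 N = 416.2201 / 9.80665 = 42.442638 kilogram_force ≈ 42.44 kilogram_force (4 s.f.).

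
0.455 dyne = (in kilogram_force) 4.64e-07. Check: 1 dyne = 1e-05 N, so 0.455 dyne = 0.455 * 1e-05 = 4.55e-06 N. 1 kilogram_force = 9.80665 N, so 4.55e-06 N = 4.55e-06 / 9.80665 = 4.6397088e-07 kilogram_force ≈ 4.64e-07 kilogram_force (4 s.f.).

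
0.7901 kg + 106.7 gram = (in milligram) 8.968e+05. Check: 0.7901 kg is already in kg. 1 gram = 0.001 kg, so 106.7 gram = 106.7 * 0.001 = 0.1067 kg. Sum: 0.7901 + 0.1067 = 0.8968 kg. 1 milligram = 1e-06 kg, so 0.8968 kg = 0.8968 / 1e-06 = 896800 milligram ≈ 8.968e+05 milligram (4 s.f.).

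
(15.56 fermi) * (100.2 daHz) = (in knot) 1 fermi = 1e-15 m, so 15.56 fermi = 15.56 * 1e-15 = 1.556e-14 m. 1 daHz = 10 Hz, so 100.2 daHz = 100.2 * 10 = 1002 Hz. Combine: 1.556e-14 m * 1002 Hz = 1.559112e-11 m/s. 1 knot = 0.51444444 m/s, so 1.559112e-11 m/s = 1.559112e-11 / 0.51444444 = 3.0306713e-11 knot ≈ 3.031e-11 knot (4 s.f.). Final answer: 3.031e-11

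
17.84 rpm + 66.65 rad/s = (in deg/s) 1 rpm = 0.10471976 rad/s, so 17.84 rpm = 17.84 * 0.10471976 = 1.8682004 rad/s. 66.65 rad/s is already in rad/s. Sum: 1.8682004 + 66.65 = 68.5182 rad/s. 1 deg/s = 0.017453293 rad/s, so 68.5182 rad/s = 68.5182 / 0.017453293 = 3925.8037 deg/s ≈ 3926 deg/s (4 s.f.). Final answer: 3926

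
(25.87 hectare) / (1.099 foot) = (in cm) 7.723e+07. Check: 1 hectare = 10000 m^2, so 25.87 hectare = 25.87 * 10000 = 258700 m^2. 1 foot = 0.3048 m, so 1.099 foot = 1.099 * 0.3048 = 0.3349752 m. Combine: 258700 m^2 / 0.3349752 m = 772295.98 m. 1 cm = 0.01 m, so 772295.98 m = 772295.98 / 0.01 = 77229598 cm ≈ 7.723e+07 cm (4 s.f.).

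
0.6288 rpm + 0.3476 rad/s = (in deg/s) 23.69. Check: 1 rpm = 0.10471976 rad/s, so 0.6288 rpm = 0.6288 * 0.10471976 = 0.065847782 rad/s. 0.3476 rad/s is already in rad/s. Sum: 0.065847782 + 0.3476 = 0.41344778 rad/s. 1 deg/s = 0.017453293 rad/s, so 0.41344778 rad/s = 0.41344778 / 0.017453293 = 23.688813 deg/s ≈ 23.69 deg/s (4 s.f.).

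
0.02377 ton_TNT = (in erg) 9.945e+14. Check: 1 ton_TNT = 4.184e+09 J, so 0.02377 ton_TNT = 0.02377 * 4.184e+09 = 99453680 J. 1 erg = 1e-07 J, so 99453680 J = 99453680 / 1e-07 = 9.945368e+14 erg ≈ 9.945e+14 erg (4 s.f.).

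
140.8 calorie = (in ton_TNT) 1.408e-07. Check: 1 calorie = 4.184 J, so 140.8 calorie = 140.8 * 4.184 = 589.1072 J. 1 ton_TNT = 4.184e+09 J, so 589.1072 J = 589.1072 / 4.184e+09 = 1.408e-07 ton_TNT.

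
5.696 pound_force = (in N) 1 pound_force = 4.4482216 N, so 5.696 pound_force = 5.696 * 4.4482216 = 25.33707 N. Result: 25.33707 N ≈ 25.34 N (4 s.f.). Final answer: 25.34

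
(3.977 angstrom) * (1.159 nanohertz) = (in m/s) 1 angstrom = 1e-10 m, so 3.977 angstrom = 3.977 * 1e-10 = 3.977e-10 m. 1 nanohertz = 1e-09 Hz, so 1.159 nanohertz = 1.159 * 1e-09 = 1.159e-09 Hz. Combine: 3.977e-10 m * 1.159e-09 Hz = 4.609343e-19 m/s. Result: 4.609343e-19 m/s ≈ 4.609e-19 m/s (4 s.f.). Final answer: 4.609e-19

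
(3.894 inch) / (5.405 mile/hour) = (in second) 1 inch = 0.0254 m, so 3.894 inch = 3.894 * 0.0254 = 0.0989076 m. 1 mile/hour = 0.44704 m/s, so 5.405 mile/hour = 5.405 * 0.44704 = 2.4162512 m/s. Combine: 0.0989076 m / 2.4162512 m/s = 0.04093432 s. 0.04093432 s = 0.04093432 second ≈ 0.04093 second (4 s.f.). Final answer: 0.04093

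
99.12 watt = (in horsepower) 0.1329. Check: 99.12 watt = 99.12 W. 1 horsepower = 745.69987 W, so 99.12 W = 99.12 / 745.69987 = 0.13292211 horsepower ≈ 0.1329 horsepower (4 s.f.).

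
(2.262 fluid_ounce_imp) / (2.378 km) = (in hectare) 2.703e-12. Check: 1 fluid_ounce_imp = 2.8413063e-05 m^3, so 2.262 fluid_ounce_imp = 2.262 * 2.8413063e-05 = 6.4270347e-05 m^3. 1 km = 1000 m, so 2.378 km = 2.378 * 1000 = 2378 m. Combine: 6.4270347e-05 m^3 / 2378 m = 2.7027059e-08 m^2. 1 hectare = 10000 m^2, so 2.7027059e-08 m^2 = 2.7027059e-08 / 10000 = 2.7027059e-12 hectare ≈ 2.703e-12 hectare (4 s.f.).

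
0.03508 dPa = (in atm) 1 dPa = 0.1 Pa, so 0.03508 dPa = 0.03508 * 0.1 = 0.003508 Pa. 1 atm = 101325 Pa, so 0.003508 Pa = 0.003508 / 101325 = 3.4621268e-08 atm ≈ 3.462e-08 atm (4 s.f.). Final answer: 3.462e-08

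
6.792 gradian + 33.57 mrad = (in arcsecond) 2.893e+04. Check: 1 gradian = 0.015707963 rad, so 6.792 gradian = 6.792 * 0.015707963 = 0.10668849 rad. 1 mrad = 0.001 rad, so 33.57 mrad = 33.57 * 0.001 = 0.03357 rad. Sum: 0.10668849 + 0.03357 = 0.14025849 rad. 1 arcsecond = 4.8481368e-06 rad, so 0.14025849 rad = 0.14025849 / 4.8481368e-06 = 28930.39 arcsecond ≈ 2.893e+04 arcsecond (4 s.f.).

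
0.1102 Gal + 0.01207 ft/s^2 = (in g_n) 0.0004875. Check: 1 Gal = 0.01 m/s^2, so 0.1102 Gal = 0.1102 * 0.01 = 0.001102 m/s^2. 1 ft/s^2 = 0.3048 m/s^2, so 0.01207 ft/s^2 = 0.01207 * 0.3048 = 0.003678936 m/s^2. Sum: 0.001102 + 0.003678936 = 0.004780936 m/s^2. 1 g_n = 9.80665 m/s^2, so 0.004780936 m/s^2 = 0.004780936 / 9.80665 = 0.0004875198 g_n ≈ 0.0004875 g_n (4 s.f.).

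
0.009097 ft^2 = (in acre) 2.088e-07. Check: 1 ft^2 = 0.09290304 m^2, so 0.009097 ft^2 = 0.009097 * 0.09290304 = 0.00084513895 m^2. 1 acre = 4046.8564 m^2, so 0.00084513895 m^2 = 0.00084513895 / 4046.8564 = 2.0883838e-07 acre ≈ 2.088e-07 acre (4 s.f.).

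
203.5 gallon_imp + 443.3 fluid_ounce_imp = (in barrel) 5.898. Check: 1 gallon_imp = 0.00454609 m^3, so 203.5 gallon_imp = 203.5 * 0.00454609 = 0.92512931 m^3. 1 fluid_ounce_imp = 2.8413063e-05 m^3, so 443.3 fluid_ounce_imp = 443.3 * 2.8413063e-05 = 0.012595511 m^3. Sum: 0.92512931 + 0.012595511 = 0.93772483 m^3. 1 barrel = 0.15898729 m^3, so 0.93772483 m^3 = 0.93772483 / 0.15898729 = 5.8981117 barrel ≈ 5.898 barrel (4 s.f.).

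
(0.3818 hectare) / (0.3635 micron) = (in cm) 1 hectare = 10000 m^2, so 0.3818 hectare = 0.3818 * 10000 = 3818 m^2. 1 micron = 1e-06 m, so 0.3635 micron = 0.3635 * 1e-06 = 3.635e-07 m. Combine: 3818 m^2 / 3.635e-07 m = 1.0503439e+10 m. 1 cm = 0.01 m, so 1.0503439e+10 m = 1.0503439e+10 / 0.01 = 1.0503439e+12 cm ≈ 1.05e+12 cm (4 s.f.). Final answer: 1.05e+12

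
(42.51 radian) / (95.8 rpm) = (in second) 4.237. Check: 42.51 radian = 42.51 rad. 1 rpm = 0.10471976 rad/s, so 95.8 rpm = 95.8 * 0.10471976 = 10.032153 rad/s. Combine: 42.51 rad / 10.032153 rad/s = 4.2373758 s. 4.2373758 s = 4.2373758 second ≈ 4.237 second (4 s.f.).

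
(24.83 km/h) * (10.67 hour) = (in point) 7.51e+08. Check: 1 km/h = 0.27777778 m/s, so 24.83 km/h = 24.83 * 0.27777778 = 6.8972222 m/s. 1 hour = 3600 s, so 10.67 hour = 10.67 * 3600 = 38412 s. Combine: 6.8972222 m/s * 38412 s = 264936.1 m. 1 point = 0.00035277778 m, so 264936.1 m = 264936.1 / 0.00035277778 = 7.5099997e+08 point ≈ 7.51e+08 point (4 s.f.).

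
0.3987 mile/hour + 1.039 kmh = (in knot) 1 mile/hour = 0.44704 m/s, so 0.3987 mile/hour = 0.3987 * 0.44704 = 0.17823485 m/s. 1 kmh = 0.27777778 m/s, so 1.039 kmh = 1.039 * 0.27777778 = 0.28861111 m/s. Sum: 0.17823485 + 0.28861111 = 0.46684596 m/s. 1 knot = 0.51444444 m/s, so 0.46684596 m/s = 0.46684596 / 0.51444444 = 0.90747595 knot ≈ 0.9075 knot (4 s.f.). Final answer: 0.9075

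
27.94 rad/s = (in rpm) 1 rpm = 0.10471976 rad/s, so 27.94 rad/s = 27.94 / 0.10471976 = 266.80735 rpm ≈ 266.8 rpm (4 s.f.). Final answer: 266.8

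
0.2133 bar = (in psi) 1 bar = 100000 Pa, so 0.2133 bar = 0.2133 * 100000 = 21330 Pa. 1 psi = 6894.7573 Pa, so 21330 Pa = 21330 / 6894.7573 = 3.0936549 psi ≈ 3.094 psi (4 s.f.). Final answer: 3.094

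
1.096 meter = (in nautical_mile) 0.0005918. Check: 1.096 meter = 1.096 m. 1 nautical_mile = 1852 m, so 1.096 m = 1.096 / 1852 = 0.00059179266 nautical_mile ≈ 0.0005918 nautical_mile (4 s.f.).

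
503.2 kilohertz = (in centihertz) 5.032e+07. Check: 1 kilohertz = 1000 Hz, so 503.2 kilohertz = 503.2 * 1000 = 503200 Hz. 1 centihertz = 0.01 Hz, so 503200 Hz = 503200 / 0.01 = 50320000 centihertz ≈ 5.032e+07 centihertz (4 s.f.).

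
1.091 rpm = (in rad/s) 0.1142. Check: 1 rpm = 0.10471976 rad/s, so 1.091 rpm = 1.091 * 0.10471976 = 0.11424925 rad/s. Result: 0.11424925 rad/s ≈ 0.1142 rad/s (4 s.f.).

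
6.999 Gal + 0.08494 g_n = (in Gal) 90.3. Check: 1 Gal = 0.01 m/s^2, so 6.999 Gal = 6.999 * 0.01 = 0.06999 m/s^2. 1 g_n = 9.80665 m/s^2, so 0.08494 g_n = 0.08494 * 9.80665 = 0.83297685 m/s^2. Sum: 0.06999 + 0.83297685 = 0.90296685 m/s^2. 1 Gal = 0.01 m/s^2, so 0.90296685 m/s^2 = 0.90296685 / 0.01 = 90.296685 Gal ≈ 90.3 Gal (4 s.f.).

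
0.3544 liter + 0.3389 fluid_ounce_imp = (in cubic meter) 1 liter = 0.001 m^3, so 0.3544 liter = 0.3544 * 0.001 = 0.0003544 m^3. 1 fluid_ounce_imp = 2.8413063e-05 m^3, so 0.3389 fluid_ounce_imp = 0.3389 * 2.8413063e-05 = 9.6291869e-06 m^3. Sum: 0.0003544 + 9.6291869e-06 = 0.00036402919 m^3. 0.00036402919 m^3 = 0.00036402919 cubic meter ≈ 0.000364 cubic meter (4 s.f.). Final answer: 0.000364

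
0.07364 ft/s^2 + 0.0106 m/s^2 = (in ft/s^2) 1 ft/s^2 = 0.3048 m/s^2, so 0.07364 ft/s^2 = 0.07364 * 0.3048 = 0.022445472 m/s^2. 0.0106 m/s^2 is already in m/s^2. Sum: 0.022445472 + 0.0106 = 0.033045472 m/s^2. 1 ft/s^2 = 0.3048 m/s^2, so 0.033045472 m/s^2 = 0.033045472 / 0.3048 = 0.1084169 ft/s^2 ≈ 0.1084 ft/s^2 (4 s.f.). Final answer: 0.1084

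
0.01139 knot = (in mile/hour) 1 knot = 0.51444444 m/s, so 0.01139 knot = 0.01139 * 0.51444444 = 0.0058595222 m/s. 1 mile/hour = 0.44704 m/s, so 0.0058595222 m/s = 0.0058595222 / 0.44704 = 0.013107378 mile/hour ≈ 0.01311 mile/hour (4 s.f.). Final answer: 0.01311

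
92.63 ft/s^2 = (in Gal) 1 ft/s^2 = 0.3048 m/s^2, so 92.63 ft/s^2 = 92.63 * 0.3048 = 28.233624 m/s^2. 1 Gal = 0.01 m/s^2, so 28.233624 m/s^2 = 28.233624 / 0.01 = 2823.3624 Gal ≈ 2823 Gal (4 s.f.). Final answer: 2823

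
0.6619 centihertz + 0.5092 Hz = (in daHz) 0.05158. Check: 1 centihertz = 0.01 Hz, so 0.6619 centihertz = 0.6619 * 0.01 = 0.006619 Hz. 0.5092 Hz is already in Hz. Sum: 0.006619 + 0.5092 = 0.515819 Hz. 1 daHz = 10 Hz, so 0.515819 Hz = 0.515819 / 10 = 0.0515819 daHz ≈ 0.05158 daHz (4 s.f.).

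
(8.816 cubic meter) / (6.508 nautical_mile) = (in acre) 1.807e-07. Check: 8.816 cubic meter = 8.816 m^3. 1 nautical_mile = 1852 m, so 6.508 nautical_mile = 6.508 * 1852 = 12052.816 m. Combine: 8.816 m^3 / 12052.816 m = 0.00073144732 m^2. 1 acre = 4046.8564 m^2, so 0.00073144732 m^2 = 0.00073144732 / 4046.8564 = 1.8074457e-07 acre ≈ 1.807e-07 acre (4 s.f.).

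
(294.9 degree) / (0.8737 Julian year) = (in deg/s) 1.07e-05. Check: 1 degree = 0.017453293 rad, so 294.9 degree = 294.9 * 0.017453293 = 5.146976 rad. 1 Julian year = 31557600 s, so 0.8737 Julian year = 0.8737 * 31557600 = 27571875 s. Combine: 5.146976 rad / 27571875 s = 1.8667486e-07 rad/s. 1 deg/s = 0.017453293 rad/s, so 1.8667486e-07 rad/s = 1.8667486e-07 / 0.017453293 = 1.0695682e-05 deg/s ≈ 1.07e-05 deg/s (4 s.f.).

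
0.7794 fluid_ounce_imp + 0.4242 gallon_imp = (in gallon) 1 fluid_ounce_imp = 2.8413063e-05 m^3, so 0.7794 fluid_ounce_imp = 0.7794 * 2.8413063e-05 = 2.2145141e-05 m^3. 1 gallon_imp = 0.00454609 m^3, so 0.4242 gallon_imp = 0.4242 * 0.00454609 = 0.0019284514 m^3. Sum: 2.2145141e-05 + 0.0019284514 = 0.0019505965 m^3. 1 gallon = 0.0037854118 m^3, so 0.0019505965 m^3 = 0.0019505965 / 0.0037854118 = 0.51529309 gallon ≈ 0.5153 gallon (4 s.f.). Final answer: 0.5153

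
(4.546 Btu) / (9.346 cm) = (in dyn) 1 Btu = 1055.0559 J, so 4.546 Btu = 4.546 * 1055.0559 = 4796.2839 J. 1 cm = 0.01 m, so 9.346 cm = 9.346 * 0.01 = 0.09346 m. Combine: 4796.2839 J / 0.09346 m = 51319.109 N. 1 dyn = 1e-05 N, so 51319.109 N = 51319.109 / 1e-05 = 5.1319109e+09 dyn ≈ 5.132e+09 dyn (4 s.f.). Final answer: 5.132e+09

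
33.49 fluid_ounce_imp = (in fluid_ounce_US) 32.18. Check: 1 fluid_ounce_imp = 2.8413063e-05 m^3, so 33.49 fluid_ounce_imp = 33.49 * 2.8413063e-05 = 0.00095155346 m^3. 1 fluid_ounce_US = 2.957353e-05 m^3, so 0.00095155346 m^3 = 0.00095155346 / 2.957353e-05 = 32.17585 fluid_ounce_US ≈ 32.18 fluid_ounce_US (4 s.f.).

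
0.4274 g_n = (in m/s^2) 1 g_n = 9.80665 m/s^2, so 0.4274 g_n = 0.4274 * 9.80665 = 4.1913622 m/s^2. Result: 4.1913622 m/s^2 ≈ 4.191 m/s^2 (4 s.f.). Final answer: 4.191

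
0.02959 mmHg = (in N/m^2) 1 mmHg = 133.32237 Pa, so 0.02959 mmHg = 0.02959 * 133.32237 = 3.9450089 Pa. 3.9450089 Pa = 3.9450089 N/m^2 ≈ 3.945 N/m^2 (4 s.f.). Final answer: 3.945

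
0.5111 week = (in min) 1 week = 604800 s, so 0.5111 week = 0.5111 * 604800 = 309113.28 s. 1 min = 60 s, so 309113.28 s = 309113.28 / 60 = 5151.888 min ≈ 5152 min (4 s.f.). Final answer: 5152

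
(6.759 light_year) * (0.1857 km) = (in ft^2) 1 light_year = 9.4607305e+15 m, so 6.759 light_year = 6.759 * 9.4607305e+15 = 6.3945077e+16 m. 1 km = 1000 m, so 0.1857 km = 0.1857 * 1000 = 185.7 m. Combine: 6.3945077e+16 m * 185.7 m = 1.1874601e+19 m^2. 1 ft^2 = 0.09290304 m^2, so 1.1874601e+19 m^2 = 1.1874601e+19 / 0.09290304 = 1.2781714e+20 ft^2 ≈ 1.278e+20 ft^2 (4 s.f.). Final answer: 1.278e+20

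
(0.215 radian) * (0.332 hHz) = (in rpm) 0.215 radian = 0.215 rad. 1 hHz = 100 Hz, so 0.332 hHz = 0.332 * 100 = 33.2 Hz. Combine: 0.215 rad * 33.2 Hz = 7.138 rad/s. 1 rpm = 0.10471976 rad/s, so 7.138 rad/s = 7.138 / 0.10471976 = 68.162879 rpm ≈ 68.16 rpm (4 s.f.). Final answer: 68.16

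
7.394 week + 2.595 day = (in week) 7.765. Check: 1 week = 604800 s, so 7.394 week = 7.394 * 604800 = 4471891.2 s. 1 day = 86400 s, so 2.595 day = 2.595 * 86400 = 224208 s. Sum: 4471891.2 + 224208 = 4696099.2 s. 1 week = 604800 s, so 4696099.2 s = 4696099.2 / 604800 = 7.7647143 week ≈ 7.765 week (4 s.f.).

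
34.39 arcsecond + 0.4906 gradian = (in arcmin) 27.07. Check: 1 arcsecond = 4.8481368e-06 rad, so 34.39 arcsecond = 34.39 * 4.8481368e-06 = 0.00016672742 rad. 1 gradian = 0.015707963 rad, so 0.4906 gradian = 0.4906 * 0.015707963 = 0.0077063268 rad. Sum: 0.00016672742 + 0.0077063268 = 0.0078730542 rad. 1 arcmin = 0.00029088821 rad, so 0.0078730542 rad = 0.0078730542 / 0.00029088821 = 27.065567 arcmin ≈ 27.07 arcmin (4 s.f.).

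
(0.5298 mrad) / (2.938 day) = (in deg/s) 1.196e-07. Check: 1 mrad = 0.001 rad, so 0.5298 mrad = 0.5298 * 0.001 = 0.0005298 rad. 1 day = 86400 s, so 2.938 day = 2.938 * 86400 = 253843.2 s. Combine: 0.0005298 rad / 253843.2 s = 2.0871152e-09 rad/s. 1 deg/s = 0.017453293 rad/s, so 2.0871152e-09 rad/s = 2.0871152e-09 / 0.017453293 = 1.1958289e-07 deg/s ≈ 1.196e-07 deg/s (4 s.f.).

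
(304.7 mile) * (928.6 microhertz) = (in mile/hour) 1 mile = 1609.344 m, so 304.7 mile = 304.7 * 1609.344 = 490367.12 m. 1 microhertz = 1e-06 Hz, so 928.6 microhertz = 928.6 * 1e-06 = 0.0009286 Hz. Combine: 490367.12 m * 0.0009286 Hz = 455.3549 m/s. 1 mile/hour = 0.44704 m/s, so 455.3549 m/s = 455.3549 / 0.44704 = 1018.5999 mile/hour ≈ 1019 mile/hour (4 s.f.). Final answer: 1019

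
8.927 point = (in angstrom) 3.149e+07. Check: 1 point = 0.00035277778 m, so 8.927 point = 8.927 * 0.00035277778 = 0.0031492472 m. 1 angstrom = 1e-10 m, so 0.0031492472 m = 0.0031492472 / 1e-10 = 31492472 angstrom ≈ 3.149e+07 angstrom (4 s.f.).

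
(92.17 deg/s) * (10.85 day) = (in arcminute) 1 deg/s = 0.017453293 rad/s, so 92.17 deg/s = 92.17 * 0.017453293 = 1.60867 rad/s. 1 day = 86400 s, so 10.85 day = 10.85 * 86400 = 937440 s. Combine: 1.60867 rad/s * 937440 s = 1508031.6 rad. 1 arcminute = 0.00029088821 rad, so 1508031.6 rad = 1508031.6 / 0.00029088821 = 5.1842307e+09 arcminute ≈ 5.184e+09 arcminute (4 s.f.). Final answer: 5.184e+09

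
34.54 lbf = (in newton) 1 lbf = 4.4482216 N, so 34.54 lbf = 34.54 * 4.4482216 = 153.64157 N. 153.64157 N = 153.64157 newton ≈ 153.6 newton (4 s.f.). Final answer: 153.6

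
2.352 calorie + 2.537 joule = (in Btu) 1 calorie = 4.184 J, so 2.352 calorie = 2.352 * 4.184 = 9.840768 J. 2.537 joule = 2.537 J. Sum: 9.840768 + 2.537 = 12.377768 J. 1 Btu = 1055.0559 J, so 12.377768 J = 12.377768 / 1055.0559 = 0.01173186 Btu ≈ 0.01173 Btu (4 s.f.). Final answer: 0.01173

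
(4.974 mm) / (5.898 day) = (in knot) 1 mm = 0.001 m, so 4.974 mm = 4.974 * 0.001 = 0.004974 m. 1 day = 86400 s, so 5.898 day = 5.898 * 86400 = 509587.2 s. Combine: 0.004974 m / 509587.2 s = 9.7608417e-09 m/s. 1 knot = 0.51444444 m/s, so 9.7608417e-09 m/s = 9.7608417e-09 / 0.51444444 = 1.8973558e-08 knot ≈ 1.897e-08 knot (4 s.f.). Final answer: 1.897e-08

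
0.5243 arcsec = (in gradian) 1 arcsec = 4.8481368e-06 rad, so 0.5243 arcsec = 0.5243 * 4.8481368e-06 = 2.5418781e-06 rad. 1 gradian = 0.015707963 rad, so 2.5418781e-06 rad = 2.5418781e-06 / 0.015707963 = 0.00016182099 gradian ≈ 0.0001618 gradian (4 s.f.). Final answer: 0.0001618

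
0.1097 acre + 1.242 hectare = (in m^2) 1 acre = 4046.8564 m^2, so 0.1097 acre = 0.1097 * 4046.8564 = 443.94015 m^2. 1 hectare = 10000 m^2, so 1.242 hectare = 1.242 * 10000 = 12420 m^2. Sum: 443.94015 + 12420 = 12863.94 m^2. Result: 12863.94 m^2 ≈ 1.286e+04 m^2 (4 s.f.). Final answer: 1.286e+04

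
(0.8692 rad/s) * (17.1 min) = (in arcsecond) 0.8692 rad/s is already in rad/s. 1 min = 60 s, so 17.1 min = 17.1 * 60 = 1026 s. Combine: 0.8692 rad/s * 1026 s = 891.7992 rad. 1 arcsecond = 4.8481368e-06 rad, so 891.7992 rad = 891.7992 / 4.8481368e-06 = 1.8394679e+08 arcsecond ≈ 1.839e+08 arcsecond (4 s.f.). Final answer: 1.839e+08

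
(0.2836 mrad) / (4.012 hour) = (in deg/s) 1.125e-06. Check: 1 mrad = 0.001 rad, so 0.2836 mrad = 0.2836 * 0.001 = 0.0002836 rad. 1 hour = 3600 s, so 4.012 hour = 4.012 * 3600 = 14443.2 s. Combine: 0.0002836 rad / 14443.2 s = 1.9635538e-08 rad/s. 1 deg/s = 0.017453293 rad/s, so 1.9635538e-08 rad/s = 1.9635538e-08 / 0.017453293 = 1.1250334e-06 deg/s ≈ 1.125e-06 deg/s (4 s.f.).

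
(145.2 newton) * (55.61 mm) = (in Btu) 145.2 newton = 145.2 N. 1 mm = 0.001 m, so 55.61 mm = 55.61 * 0.001 = 0.05561 m. Combine: 145.2 N * 0.05561 m = 8.074572 J. 1 Btu = 1055.0559 J, so 8.074572 J = 8.074572 / 1055.0559 = 0.0076532176 Btu ≈ 0.007653 Btu (4 s.f.). Final answer: 0.007653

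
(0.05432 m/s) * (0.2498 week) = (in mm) 8.207e+06. Check: 0.05432 m/s is already in m/s. 1 week = 604800 s, so 0.2498 week = 0.2498 * 604800 = 151079.04 s. Combine: 0.05432 m/s * 151079.04 s = 8206.6135 m. 1 mm = 0.001 m, so 8206.6135 m = 8206.6135 / 0.001 = 8206613.5 mm ≈ 8.207e+06 mm (4 s.f.).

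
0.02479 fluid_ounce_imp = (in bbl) 1 fluid_ounce_imp = 2.8413063e-05 m^3, so 0.02479 fluid_ounce_imp = 0.02479 * 2.8413063e-05 = 7.0435982e-07 m^3. 1 bbl = 0.15898729 m^3, so 7.0435982e-07 m^3 = 7.0435982e-07 / 0.15898729 = 4.43029e-06 bbl ≈ 4.43e-06 bbl (4 s.f.). Final answer: 4.43e-06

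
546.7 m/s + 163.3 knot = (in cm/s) 546.7 m/s is already in m/s. 1 knot = 0.51444444 m/s, so 163.3 knot = 163.3 * 0.51444444 = 84.008778 m/s. Sum: 546.7 + 84.008778 = 630.70878 m/s. 1 cm/s = 0.01 m/s, so 630.70878 m/s = 630.70878 / 0.01 = 63070.878 cm/s ≈ 6.307e+04 cm/s (4 s.f.). Final answer: 6.307e+04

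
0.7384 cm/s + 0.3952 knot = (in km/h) 1 cm/s = 0.01 m/s, so 0.7384 cm/s = 0.7384 * 0.01 = 0.007384 m/s. 1 knot = 0.51444444 m/s, so 0.3952 knot = 0.3952 * 0.51444444 = 0.20330844 m/s. Sum: 0.007384 + 0.20330844 = 0.21069244 m/s. 1 km/h = 0.27777778 m/s, so 0.21069244 m/s = 0.21069244 / 0.27777778 = 0.7584928 km/h ≈ 0.7585 km/h (4 s.f.). Final answer: 0.7585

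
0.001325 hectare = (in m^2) 13.25. Check: 1 hectare = 10000 m^2, so 0.001325 hectare = 0.001325 * 10000 = 13.25 m^2. Result: 13.25 m^2.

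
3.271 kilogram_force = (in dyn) 3.208e+06. Check: 1 kilogram_force = 9.80665 N, so 3.271 kilogram_force = 3.271 * 9.80665 = 32.077552 N. 1 dyn = 1e-05 N, so 32.077552 N = 32.077552 / 1e-05 = 3207755.2 dyn ≈ 3.208e+06 dyn (4 s.f.).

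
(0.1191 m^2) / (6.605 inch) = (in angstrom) 7.099e+09. Check: 0.1191 m^2 is already in m^2. 1 inch = 0.0254 m, so 6.605 inch = 6.605 * 0.0254 = 0.167767 m. Combine: 0.1191 m^2 / 0.167767 m = 0.70991315 m. 1 angstrom = 1e-10 m, so 0.70991315 m = 0.70991315 / 1e-10 = 7.0991315e+09 angstrom ≈ 7.099e+09 angstrom (4 s.f.).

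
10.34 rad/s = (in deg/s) 592.4. Check: 1 deg/s = 0.017453293 rad/s, so 10.34 rad/s = 10.34 / 0.017453293 = 592.43836 deg/s ≈ 592.4 deg/s (4 s.f.).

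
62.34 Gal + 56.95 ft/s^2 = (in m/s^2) 1 Gal = 0.01 m/s^2, so 62.34 Gal = 62.34 * 0.01 = 0.6234 m/s^2. 1 ft/s^2 = 0.3048 m/s^2, so 56.95 ft/s^2 = 56.95 * 0.3048 = 17.35836 m/s^2. Sum: 0.6234 + 17.35836 = 17.98176 m/s^2. Result: 17.98176 m/s^2 ≈ 17.98 m/s^2 (4 s.f.). Final answer: 17.98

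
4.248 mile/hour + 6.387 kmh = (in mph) 1 mile/hour = 0.44704 m/s, so 4.248 mile/hour = 4.248 * 0.44704 = 1.8990259 m/s. 1 kmh = 0.27777778 m/s, so 6.387 kmh = 6.387 * 0.27777778 = 1.7741667 m/s. Sum: 1.8990259 + 1.7741667 = 3.6731926 m/s. 1 mph = 0.44704 m/s, so 3.6731926 m/s = 3.6731926 / 0.44704 = 8.2166978 mph ≈ 8.217 mph (4 s.f.). Final answer: 8.217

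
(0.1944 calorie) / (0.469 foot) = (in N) 1 calorie = 4.184 J, so 0.1944 calorie = 0.1944 * 4.184 = 0.8133696 J. 1 foot = 0.3048 m, so 0.469 foot = 0.469 * 0.3048 = 0.1429512 m. Combine: 0.8133696 J / 0.1429512 m = 5.689841 N. Result: 5.689841 N ≈ 5.69 N (4 s.f.). Final answer: 5.69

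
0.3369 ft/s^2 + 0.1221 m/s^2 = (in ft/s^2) 0.7375. Check: 1 ft/s^2 = 0.3048 m/s^2, so 0.3369 ft/s^2 = 0.3369 * 0.3048 = 0.10268712 m/s^2. 0.1221 m/s^2 is already in m/s^2. Sum: 0.10268712 + 0.1221 = 0.22478712 m/s^2. 1 ft/s^2 = 0.3048 m/s^2, so 0.22478712 m/s^2 = 0.22478712 / 0.3048 = 0.73749055 ft/s^2 ≈ 0.7375 ft/s^2 (4 s.f.).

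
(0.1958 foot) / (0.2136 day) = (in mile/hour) 7.234e-06. Check: 1 foot = 0.3048 m, so 0.1958 foot = 0.1958 * 0.3048 = 0.05967984 m. 1 day = 86400 s, so 0.2136 day = 0.2136 * 86400 = 18455.04 s. Combine: 0.05967984 m / 18455.04 s = 3.2337963e-06 m/s. 1 mile/hour = 0.44704 m/s, so 3.2337963e-06 m/s = 3.2337963e-06 / 0.44704 = 7.2337963e-06 mile/hour ≈ 7.234e-06 mile/hour (4 s.f.).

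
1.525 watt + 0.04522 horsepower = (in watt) 1.525 watt = 1.525 W. 1 horsepower = 745.69987 W, so 0.04522 horsepower = 0.04522 * 745.69987 = 33.720548 W. Sum: 1.525 + 33.720548 = 35.245548 W. 35.245548 W = 35.245548 watt ≈ 35.25 watt (4 s.f.). Final answer: 35.25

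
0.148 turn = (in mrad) 929.9. Check: 1 turn = 6.2831853 rad, so 0.148 turn = 0.148 * 6.2831853 = 0.92991143 rad. 1 mrad = 0.001 rad, so 0.92991143 rad = 0.92991143 / 0.001 = 929.91143 mrad ≈ 929.9 mrad (4 s.f.).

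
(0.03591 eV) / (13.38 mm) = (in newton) 1 eV = 1.6021766e-19 J, so 0.03591 eV = 0.03591 * 1.6021766e-19 = 5.7534163e-21 J. 1 mm = 0.001 m, so 13.38 mm = 13.38 * 0.001 = 0.01338 m. Combine: 5.7534163e-21 J / 0.01338 m = 4.3000122e-19 N. 4.3000122e-19 N = 4.3000122e-19 newton ≈ 4.3e-19 newton (4 s.f.). Final answer: 4.3e-19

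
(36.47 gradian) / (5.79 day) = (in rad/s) 1 gradian = 0.015707963 rad, so 36.47 gradian = 36.47 * 0.015707963 = 0.57286942 rad. 1 day = 86400 s, so 5.79 day = 5.79 * 86400 = 500256 s. Combine: 0.57286942 rad / 500256 s = 1.1451525e-06 rad/s. Result: 1.1451525e-06 rad/s ≈ 1.145e-06 rad/s (4 s.f.). Final answer: 1.145e-06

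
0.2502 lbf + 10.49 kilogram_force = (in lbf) 23.38. Check: 1 lbf = 4.4482216 N, so 0.2502 lbf = 0.2502 * 4.4482216 = 1.112945 N. 1 kilogram_force = 9.80665 N, so 10.49 kilogram_force = 10.49 * 9.80665 = 102.87176 N. Sum: 1.112945 + 102.87176 = 103.9847 N. 1 lbf = 4.4482216 N, so 103.9847 N = 103.9847 / 4.4482216 = 23.376691 lbf ≈ 23.38 lbf (4 s.f.).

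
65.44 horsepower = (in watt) 4.88e+04. Check: 1 horsepower = 745.69987 W, so 65.44 horsepower = 65.44 * 745.69987 = 48798.6 W. 48798.6 W = 48798.6 watt ≈ 4.88e+04 watt (4 s.f.).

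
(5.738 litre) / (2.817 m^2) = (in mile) 1 litre = 0.001 m^3, so 5.738 litre = 5.738 * 0.001 = 0.005738 m^3. 2.817 m^2 is already in m^2. Combine: 0.005738 m^3 / 2.817 m^2 = 0.0020369187 m. 1 mile = 1609.344 m, so 0.0020369187 m = 0.0020369187 / 1609.344 = 1.2656826e-06 mile ≈ 1.266e-06 mile (4 s.f.). Final answer: 1.266e-06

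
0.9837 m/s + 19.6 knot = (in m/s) 11.07. Check: 0.9837 m/s is already in m/s. 1 knot = 0.51444444 m/s, so 19.6 knot = 19.6 * 0.51444444 = 10.083111 m/s. Sum: 0.9837 + 10.083111 = 11.066811 m/s. Result: 11.066811 m/s ≈ 11.07 m/s (4 s.f.).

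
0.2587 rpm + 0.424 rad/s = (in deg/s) 1 rpm = 0.10471976 rad/s, so 0.2587 rpm = 0.2587 * 0.10471976 = 0.027091001 rad/s. 0.424 rad/s is already in rad/s. Sum: 0.027091001 + 0.424 = 0.451091 rad/s. 1 deg/s = 0.017453293 rad/s, so 0.451091 rad/s = 0.451091 / 0.017453293 = 25.845611 deg/s ≈ 25.85 deg/s (4 s.f.). Final answer: 25.85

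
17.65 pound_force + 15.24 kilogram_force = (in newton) 1 pound_force = 4.4482216 N, so 17.65 pound_force = 17.65 * 4.4482216 = 78.511112 N. 1 kilogram_force = 9.80665 N, so 15.24 kilogram_force = 15.24 * 9.80665 = 149.45335 N. Sum: 78.511112 + 149.45335 = 227.96446 N. 227.96446 N = 227.96446 newton ≈ 228 newton (4 s.f.). Final answer: 228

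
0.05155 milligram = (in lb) 1 milligram = 1e-06 kg, so 0.05155 milligram = 0.05155 * 1e-06 = 5.155e-08 kg. 1 lb = 0.45359237 kg, so 5.155e-08 kg = 5.155e-08 / 0.45359237 = 1.136483e-07 lb ≈ 1.136e-07 lb (4 s.f.). Final answer: 1.136e-07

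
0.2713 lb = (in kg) 1 lb = 0.45359237 kg, so 0.2713 lb = 0.2713 * 0.45359237 = 0.12305961 kg. Result: 0.12305961 kg ≈ 0.1231 kg (4 s.f.). Final answer: 0.1231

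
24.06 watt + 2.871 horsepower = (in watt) 24.06 watt = 24.06 W. 1 horsepower = 745.69987 W, so 2.871 horsepower = 2.871 * 745.69987 = 2140.9043 W. Sum: 24.06 + 2140.9043 = 2164.9643 W. 2164.9643 W = 2164.9643 watt ≈ 2165 watt (4 s.f.). Final answer: 2165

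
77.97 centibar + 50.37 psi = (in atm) 1 centibar = 1000 Pa, so 77.97 centibar = 77.97 * 1000 = 77970 Pa. 1 psi = 6894.7573 Pa, so 50.37 psi = 50.37 * 6894.7573 = 347288.92 Pa. Sum: 77970 + 347288.92 = 425258.92 Pa. 1 atm = 101325 Pa, so 425258.92 Pa = 425258.92 / 101325 = 4.1969793 atm ≈ 4.197 atm (4 s.f.). Final answer: 4.197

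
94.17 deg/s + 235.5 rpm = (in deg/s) 1 deg/s = 0.017453293 rad/s, so 94.17 deg/s = 94.17 * 0.017453293 = 1.6435766 rad/s. 1 rpm = 0.10471976 rad/s, so 235.5 rpm = 235.5 * 0.10471976 = 24.661502 rad/s. Sum: 1.6435766 + 24.661502 = 26.305079 rad/s. 1 deg/s = 0.017453293 rad/s, so 26.305079 rad/s = 26.305079 / 0.017453293 = 1507.17 deg/s ≈ 1507 deg/s (4 s.f.). Final answer: 1507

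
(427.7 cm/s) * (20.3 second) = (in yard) 1 cm/s = 0.01 m/s, so 427.7 cm/s = 427.7 * 0.01 = 4.277 m/s. 20.3 second = 20.3 s. Combine: 4.277 m/s * 20.3 s = 86.8231 m. 1 yard = 0.9144 m, so 86.8231 m = 86.8231 / 0.9144 = 94.950897 yard ≈ 94.95 yard (4 s.f.). Final answer: 94.95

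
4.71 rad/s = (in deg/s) 269.9. Check: 1 deg/s = 0.017453293 rad/s, so 4.71 rad/s = 4.71 / 0.017453293 = 269.86312 deg/s ≈ 269.9 deg/s (4 s.f.).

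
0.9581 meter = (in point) 2716. Check: 0.9581 meter = 0.9581 m. 1 point = 0.00035277778 m, so 0.9581 m = 0.9581 / 0.00035277778 = 2715.874 point ≈ 2716 point (4 s.f.).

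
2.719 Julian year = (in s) 1 Julian year = 31557600 s, so 2.719 Julian year = 2.719 * 31557600 = 85805114 s. Result: 85805114 s ≈ 8.581e+07 s (4 s.f.). Final answer: 8.581e+07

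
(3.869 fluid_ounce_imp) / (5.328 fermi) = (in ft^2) 2.221e+11. Check: 1 fluid_ounce_imp = 2.8413063e-05 m^3, so 3.869 fluid_ounce_imp = 3.869 * 2.8413063e-05 = 0.00010993014 m^3. 1 fermi = 1e-15 m, so 5.328 fermi = 5.328 * 1e-15 = 5.328e-15 m. Combine: 0.00010993014 m^3 / 5.328e-15 m = 2.0632534e+10 m^2. 1 ft^2 = 0.09290304 m^2, so 2.0632534e+10 m^2 = 2.0632534e+10 / 0.09290304 = 2.2208674e+11 ft^2 ≈ 2.221e+11 ft^2 (4 s.f.).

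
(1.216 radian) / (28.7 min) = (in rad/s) 0.0007062. Check: 1.216 radian = 1.216 rad. 1 min = 60 s, so 28.7 min = 28.7 * 60 = 1722 s. Combine: 1.216 rad / 1722 s = 0.00070615563 rad/s. Result: 0.00070615563 rad/s ≈ 0.0007062 rad/s (4 s.f.).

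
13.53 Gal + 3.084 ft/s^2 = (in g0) 0.1097. Check: 1 Gal = 0.01 m/s^2, so 13.53 Gal = 13.53 * 0.01 = 0.1353 m/s^2. 1 ft/s^2 = 0.3048 m/s^2, so 3.084 ft/s^2 = 3.084 * 0.3048 = 0.9400032 m/s^2. Sum: 0.1353 + 0.9400032 = 1.0753032 m/s^2. 1 g0 = 9.80665 m/s^2, so 1.0753032 m/s^2 = 1.0753032 / 9.80665 = 0.10965041 g0 ≈ 0.1097 g0 (4 s.f.).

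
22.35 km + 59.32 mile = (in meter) 1 km = 1000 m, so 22.35 km = 22.35 * 1000 = 22350 m. 1 mile = 1609.344 m, so 59.32 mile = 59.32 * 1609.344 = 95466.286 m. Sum: 22350 + 95466.286 = 117816.29 m. 117816.29 m = 117816.29 meter ≈ 1.178e+05 meter (4 s.f.). Final answer: 1.178e+05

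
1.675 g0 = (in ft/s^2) 1 g0 = 9.80665 m/s^2, so 1.675 g0 = 1.675 * 9.80665 = 16.426139 m/s^2. 1 ft/s^2 = 0.3048 m/s^2, so 16.426139 m/s^2 = 16.426139 / 0.3048 = 53.891531 ft/s^2 ≈ 53.89 ft/s^2 (4 s.f.). Final answer: 53.89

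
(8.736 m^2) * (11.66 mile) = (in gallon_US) 8.736 m^2 is already in m^2. 1 mile = 1609.344 m, so 11.66 mile = 11.66 * 1609.344 = 18764.951 m. Combine: 8.736 m^2 * 18764.951 m = 163930.61 m^3. 1 gallon_US = 0.0037854118 m^3, so 163930.61 m^3 = 163930.61 / 0.0037854118 = 43305886 gallon_US ≈ 4.331e+07 gallon_US (4 s.f.). Final answer: 4.331e+07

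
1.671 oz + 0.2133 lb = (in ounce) 1 oz = 0.028349523 kg, so 1.671 oz = 1.671 * 0.028349523 = 0.047372053 kg. 1 lb = 0.45359237 kg, so 0.2133 lb = 0.2133 * 0.45359237 = 0.096751253 kg. Sum: 0.047372053 + 0.096751253 = 0.14412331 kg. 1 ounce = 0.028349523 kg, so 0.14412331 kg = 0.14412331 / 0.028349523 = 5.0838 ounce ≈ 5.084 ounce (4 s.f.). Final answer: 5.084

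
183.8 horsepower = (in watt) 1 horsepower = 745.69987 W, so 183.8 horsepower = 183.8 * 745.69987 = 137059.64 W. 137059.64 W = 137059.64 watt ≈ 1.371e+05 watt (4 s.f.). Final answer: 1.371e+05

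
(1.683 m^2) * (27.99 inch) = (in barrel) 1.683 m^2 is already in m^2. 1 inch = 0.0254 m, so 27.99 inch = 27.99 * 0.0254 = 0.710946 m. Combine: 1.683 m^2 * 0.710946 m = 1.1965221 m^3. 1 barrel = 0.15898729 m^3, so 1.1965221 m^3 = 1.1965221 / 0.15898729 = 7.5258977 barrel ≈ 7.526 barrel (4 s.f.). Final answer: 7.526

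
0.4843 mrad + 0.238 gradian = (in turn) 1 mrad = 0.001 rad, so 0.4843 mrad = 0.4843 * 0.001 = 0.0004843 rad. 1 gradian = 0.015707963 rad, so 0.238 gradian = 0.238 * 0.015707963 = 0.0037384953 rad. Sum: 0.0004843 + 0.0037384953 = 0.0042227953 rad. 1 turn = 6.2831853 rad, so 0.0042227953 rad = 0.0042227953 / 6.2831853 = 0.00067207874 turn ≈ 0.0006721 turn (4 s.f.). Final answer: 0.0006721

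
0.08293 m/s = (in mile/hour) 0.1855. Check: 1 mile/hour = 0.44704 m/s, so 0.08293 m/s = 0.08293 / 0.44704 = 0.18550913 mile/hour ≈ 0.1855 mile/hour (4 s.f.).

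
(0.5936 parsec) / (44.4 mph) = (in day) 1 parsec = 3.0856776e+16 m, so 0.5936 parsec = 0.5936 * 3.0856776e+16 = 1.8316582e+16 m. 1 mph = 0.44704 m/s, so 44.4 mph = 44.4 * 0.44704 = 19.848576 m/s. Combine: 1.8316582e+16 m / 19.848576 m/s = 9.2281593e+14 s. 1 day = 86400 s, so 9.2281593e+14 s = 9.2281593e+14 / 86400 = 1.068074e+10 day ≈ 1.068e+10 day (4 s.f.). Final answer: 1.068e+10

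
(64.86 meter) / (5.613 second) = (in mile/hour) 64.86 meter = 64.86 m. 5.613 second = 5.613 s. Combine: 64.86 m / 5.613 s = 11.555318 m/s. 1 mile/hour = 0.44704 m/s, so 11.555318 m/s = 11.555318 / 0.44704 = 25.84851 mile/hour ≈ 25.85 mile/hour (4 s.f.). Final answer: 25.85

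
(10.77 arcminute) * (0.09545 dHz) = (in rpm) 1 arcminute = 0.00029088821 rad, so 10.77 arcminute = 10.77 * 0.00029088821 = 0.003132866 rad. 1 dHz = 0.1 Hz, so 0.09545 dHz = 0.09545 * 0.1 = 0.009545 Hz. Combine: 0.003132866 rad * 0.009545 Hz = 2.9903206e-05 rad/s. 1 rpm = 0.10471976 rad/s, so 2.9903206e-05 rad/s = 2.9903206e-05 / 0.10471976 = 0.00028555458 rpm ≈ 0.0002856 rpm (4 s.f.). Final answer: 0.0002856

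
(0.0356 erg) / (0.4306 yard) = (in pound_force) 1 erg = 1e-07 J, so 0.0356 erg = 0.0356 * 1e-07 = 3.56e-09 J. 1 yard = 0.9144 m, so 0.4306 yard = 0.4306 * 0.9144 = 0.39374064 m. Combine: 3.56e-09 J / 0.39374064 m = 9.0414848e-09 N. 1 pound_force = 4.4482216 N, so 9.0414848e-09 N = 9.0414848e-09 / 4.4482216 = 2.0326066e-09 pound_force ≈ 2.033e-09 pound_force (4 s.f.). Final answer: 2.033e-09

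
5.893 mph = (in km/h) 9.484. Check: 1 mph = 0.44704 m/s, so 5.893 mph = 5.893 * 0.44704 = 2.6344067 m/s. 1 km/h = 0.27777778 m/s, so 2.6344067 m/s = 2.6344067 / 0.27777778 = 9.4838642 km/h ≈ 9.484 km/h (4 s.f.).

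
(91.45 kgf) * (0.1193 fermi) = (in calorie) 1 kgf = 9.80665 N, so 91.45 kgf = 91.45 * 9.80665 = 896.81814 N. 1 fermi = 1e-15 m, so 0.1193 fermi = 0.1193 * 1e-15 = 1.193e-16 m. Combine: 896.81814 N * 1.193e-16 m = 1.069904e-13 J. 1 calorie = 4.184 J, so 1.069904e-13 J = 1.069904e-13 / 4.184 = 2.557132e-14 calorie ≈ 2.557e-14 calorie (4 s.f.). Final answer: 2.557e-14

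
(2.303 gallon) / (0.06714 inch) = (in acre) 1 gallon = 0.0037854118 m^3, so 2.303 gallon = 2.303 * 0.0037854118 = 0.0087178033 m^3. 1 inch = 0.0254 m, so 0.06714 inch = 0.06714 * 0.0254 = 0.001705356 m. Combine: 0.0087178033 m^3 / 0.001705356 m = 5.1120138 m^2. 1 acre = 4046.8564 m^2, so 5.1120138 m^2 = 5.1120138 / 4046.8564 = 0.0012632061 acre ≈ 0.001263 acre (4 s.f.). Final answer: 0.001263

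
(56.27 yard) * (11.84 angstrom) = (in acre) 1 yard = 0.9144 m, so 56.27 yard = 56.27 * 0.9144 = 51.453288 m. 1 angstrom = 1e-10 m, so 11.84 angstrom = 11.84 * 1e-10 = 1.184e-09 m. Combine: 51.453288 m * 1.184e-09 m = 6.0920693e-08 m^2. 1 acre = 4046.8564 m^2, so 6.0920693e-08 m^2 = 6.0920693e-08 / 4046.8564 = 1.5053831e-11 acre ≈ 1.505e-11 acre (4 s.f.). Final answer: 1.505e-11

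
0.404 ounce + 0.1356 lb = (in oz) 1 ounce = 0.028349523 kg, so 0.404 ounce = 0.404 * 0.028349523 = 0.011453207 kg. 1 lb = 0.45359237 kg, so 0.1356 lb = 0.1356 * 0.45359237 = 0.061507125 kg. Sum: 0.011453207 + 0.061507125 = 0.072960333 kg. 1 oz = 0.028349523 kg, so 0.072960333 kg = 0.072960333 / 0.028349523 = 2.5736 oz ≈ 2.574 oz (4 s.f.). Final answer: 2.574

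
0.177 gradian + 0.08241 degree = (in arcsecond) 870.2. Check: 1 gradian = 0.015707963 rad, so 0.177 gradian = 0.177 * 0.015707963 = 0.0027803095 rad. 1 degree = 0.017453293 rad, so 0.08241 degree = 0.08241 * 0.017453293 = 0.0014383258 rad. Sum: 0.0027803095 + 0.0014383258 = 0.0042186353 rad. 1 arcsecond = 4.8481368e-06 rad, so 0.0042186353 rad = 0.0042186353 / 4.8481368e-06 = 870.156 arcsecond ≈ 870.2 arcsecond (4 s.f.).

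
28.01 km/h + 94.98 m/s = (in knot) 199.8. Check: 1 km/h = 0.27777778 m/s, so 28.01 km/h = 28.01 * 0.27777778 = 7.7805556 m/s. 94.98 m/s is already in m/s. Sum: 7.7805556 + 94.98 = 102.76056 m/s. 1 knot = 0.51444444 m/s, so 102.76056 m/s = 102.76056 / 0.51444444 = 199.75054 knot ≈ 199.8 knot (4 s.f.).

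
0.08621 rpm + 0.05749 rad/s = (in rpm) 0.6352. Check: 1 rpm = 0.10471976 rad/s, so 0.08621 rpm = 0.08621 * 0.10471976 = 0.0090278901 rad/s. 0.05749 rad/s is already in rad/s. Sum: 0.0090278901 + 0.05749 = 0.06651789 rad/s. 1 rpm = 0.10471976 rad/s, so 0.06651789 rad/s = 0.06651789 / 0.10471976 = 0.63519906 rpm ≈ 0.6352 rpm (4 s.f.).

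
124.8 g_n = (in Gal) 1 g_n = 9.80665 m/s^2, so 124.8 g_n = 124.8 * 9.80665 = 1223.8699 m/s^2. 1 Gal = 0.01 m/s^2, so 1223.8699 m/s^2 = 1223.8699 / 0.01 = 122386.99 Gal ≈ 1.224e+05 Gal (4 s.f.). Final answer: 1.224e+05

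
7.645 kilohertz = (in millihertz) 7.645e+06. Check: 1 kilohertz = 1000 Hz, so 7.645 kilohertz = 7.645 * 1000 = 7645 Hz. 1 millihertz = 0.001 Hz, so 7645 Hz = 7645 / 0.001 = 7645000 millihertz ≈ 7.645e+06 millihertz (4 s.f.).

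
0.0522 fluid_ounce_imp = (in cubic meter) 1 fluid_ounce_imp = 2.8413063e-05 m^3, so 0.0522 fluid_ounce_imp = 0.0522 * 2.8413063e-05 = 1.4831619e-06 m^3. 1.4831619e-06 m^3 = 1.4831619e-06 cubic meter ≈ 1.483e-06 cubic meter (4 s.f.). Final answer: 1.483e-06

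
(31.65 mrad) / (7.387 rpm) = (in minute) 0.0006819. Check: 1 mrad = 0.001 rad, so 31.65 mrad = 31.65 * 0.001 = 0.03165 rad. 1 rpm = 0.10471976 rad/s, so 7.387 rpm = 7.387 * 0.10471976 = 0.77356483 rad/s. Combine: 0.03165 rad / 0.77356483 rad/s = 0.040914476 s. 1 minute = 60 s, so 0.040914476 s = 0.040914476 / 60 = 0.00068190794 minute ≈ 0.0006819 minute (4 s.f.).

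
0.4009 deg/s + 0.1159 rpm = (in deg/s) 1 deg/s = 0.017453293 rad/s, so 0.4009 deg/s = 0.4009 * 0.017453293 = 0.006997025 rad/s. 1 rpm = 0.10471976 rad/s, so 0.1159 rpm = 0.1159 * 0.10471976 = 0.01213702 rad/s. Sum: 0.006997025 + 0.01213702 = 0.019134045 rad/s. 1 deg/s = 0.017453293 rad/s, so 0.019134045 rad/s = 0.019134045 / 0.017453293 = 1.0963 deg/s ≈ 1.096 deg/s (4 s.f.). Final answer: 1.096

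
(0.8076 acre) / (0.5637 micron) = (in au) 1 acre = 4046.8564 m^2, so 0.8076 acre = 0.8076 * 4046.8564 = 3268.2412 m^2. 1 micron = 1e-06 m, so 0.5637 micron = 0.5637 * 1e-06 = 5.637e-07 m. Combine: 3268.2412 m^2 / 5.637e-07 m = 5.7978379e+09 m. 1 au = 1.4959787e+11 m, so 5.7978379e+09 m = 5.7978379e+09 / 1.4959787e+11 = 0.038756153 au ≈ 0.03876 au (4 s.f.). Final answer: 0.03876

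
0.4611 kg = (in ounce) 1 ounce = 0.028349523 kg, so 0.4611 kg = 0.4611 / 0.028349523 = 16.264824 ounce ≈ 16.26 ounce (4 s.f.). Final answer: 16.26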